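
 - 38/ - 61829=38/61829 = 0.00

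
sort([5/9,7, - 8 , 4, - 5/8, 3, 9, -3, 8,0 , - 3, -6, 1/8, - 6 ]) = [ - 8,-6, - 6, - 3, - 3, - 5/8, 0,1/8, 5/9, 3,  4, 7,8, 9 ] 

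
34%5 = 4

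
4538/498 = 9 + 28/249 = 9.11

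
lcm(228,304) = 912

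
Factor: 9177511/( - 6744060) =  - 2^(-2 )*3^(-4 )*5^( - 1)*7^1 * 23^( - 1)* 61^1 * 181^( - 1 )*21493^1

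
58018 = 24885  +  33133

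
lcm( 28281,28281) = 28281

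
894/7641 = 298/2547=0.12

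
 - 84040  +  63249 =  - 20791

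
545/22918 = 545/22918 = 0.02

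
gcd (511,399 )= 7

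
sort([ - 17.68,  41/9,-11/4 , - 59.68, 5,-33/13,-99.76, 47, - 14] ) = [ - 99.76, - 59.68,- 17.68,-14,-11/4, - 33/13,41/9, 5, 47 ]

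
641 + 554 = 1195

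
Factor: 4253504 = 2^6*41^1*1621^1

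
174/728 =87/364 = 0.24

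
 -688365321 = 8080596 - 696445917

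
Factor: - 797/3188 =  - 1/4 = -2^ ( - 2 ) 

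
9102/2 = 4551 = 4551.00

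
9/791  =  9/791 = 0.01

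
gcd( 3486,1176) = 42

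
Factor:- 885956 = - 2^2*221489^1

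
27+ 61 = 88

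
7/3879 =7/3879= 0.00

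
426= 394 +32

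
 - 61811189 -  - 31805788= - 30005401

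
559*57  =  31863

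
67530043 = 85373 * 791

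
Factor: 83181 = 3^1*7^1*17^1*233^1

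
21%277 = 21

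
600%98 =12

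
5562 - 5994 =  - 432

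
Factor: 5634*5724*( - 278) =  - 2^4 * 3^5*53^1*139^1*313^1 = -8965226448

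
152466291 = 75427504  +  77038787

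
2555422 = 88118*29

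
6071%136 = 87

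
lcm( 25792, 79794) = 2553408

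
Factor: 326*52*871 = 2^3*13^2 * 67^1 * 163^1  =  14765192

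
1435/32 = 44+ 27/32=44.84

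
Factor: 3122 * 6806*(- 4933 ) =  - 104818021756 = - 2^2 *7^1*41^1*83^1*223^1*4933^1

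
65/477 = 65/477 = 0.14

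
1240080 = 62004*20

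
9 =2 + 7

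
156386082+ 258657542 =415043624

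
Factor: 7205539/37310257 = 11^1*17^( - 1) * 331^1*1979^1*2194721^(- 1 )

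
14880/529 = 28 + 68/529 =28.13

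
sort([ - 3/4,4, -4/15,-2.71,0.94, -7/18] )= [ - 2.71, -3/4, - 7/18,  -  4/15,0.94,4]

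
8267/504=1181/72 = 16.40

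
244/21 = 244/21 = 11.62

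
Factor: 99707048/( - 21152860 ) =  - 24926762/5288215 = - 2^1*5^( - 1 )*7^1*1057643^( - 1 ) * 1780483^1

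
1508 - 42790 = - 41282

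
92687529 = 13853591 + 78833938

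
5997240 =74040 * 81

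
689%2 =1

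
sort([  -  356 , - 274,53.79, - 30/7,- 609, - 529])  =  [  -  609,- 529, -356,-274, - 30/7,53.79 ] 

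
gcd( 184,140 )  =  4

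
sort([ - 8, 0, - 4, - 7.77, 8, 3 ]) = [-8  , - 7.77,  -  4, 0,3, 8 ] 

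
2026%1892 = 134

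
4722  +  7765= 12487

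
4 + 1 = 5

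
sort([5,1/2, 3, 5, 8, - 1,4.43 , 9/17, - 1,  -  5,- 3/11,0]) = [ - 5, -1, - 1, - 3/11,0,1/2,9/17, 3,4.43,5,5,8 ]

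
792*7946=6293232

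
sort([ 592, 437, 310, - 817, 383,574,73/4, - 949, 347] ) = [ - 949, - 817, 73/4,310, 347 , 383, 437, 574, 592 ] 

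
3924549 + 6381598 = 10306147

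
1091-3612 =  - 2521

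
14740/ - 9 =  - 1638+ 2/9 = - 1637.78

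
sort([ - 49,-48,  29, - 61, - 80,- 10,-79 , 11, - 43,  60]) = [ - 80 , - 79, - 61, - 49 , - 48, - 43, - 10,  11,29,60]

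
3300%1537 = 226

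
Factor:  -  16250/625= - 2^1*13^1 = - 26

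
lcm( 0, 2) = 0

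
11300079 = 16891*669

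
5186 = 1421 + 3765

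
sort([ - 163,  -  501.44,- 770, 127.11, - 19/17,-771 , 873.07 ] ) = [  -  771, - 770,-501.44,-163, - 19/17,127.11, 873.07 ] 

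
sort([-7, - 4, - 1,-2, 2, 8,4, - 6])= [-7, -6,-4, - 2, - 1,2, 4,  8]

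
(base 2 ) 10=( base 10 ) 2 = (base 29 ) 2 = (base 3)2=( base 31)2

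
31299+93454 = 124753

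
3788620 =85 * 44572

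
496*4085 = 2026160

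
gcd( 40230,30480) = 30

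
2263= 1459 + 804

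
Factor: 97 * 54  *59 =2^1*3^3*59^1*97^1  =  309042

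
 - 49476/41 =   -  1207 + 11/41 = -1206.73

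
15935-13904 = 2031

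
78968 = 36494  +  42474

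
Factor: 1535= 5^1*307^1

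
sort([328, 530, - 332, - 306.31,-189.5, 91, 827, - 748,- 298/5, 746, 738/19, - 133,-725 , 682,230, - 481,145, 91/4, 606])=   [ - 748, - 725,-481, - 332,  -  306.31, - 189.5 , - 133  , - 298/5, 91/4, 738/19,  91, 145,  230 , 328,  530, 606, 682,746, 827] 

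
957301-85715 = 871586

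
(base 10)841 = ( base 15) 3B1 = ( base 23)1dd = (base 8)1511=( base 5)11331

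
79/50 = 1 + 29/50 = 1.58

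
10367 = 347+10020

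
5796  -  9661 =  - 3865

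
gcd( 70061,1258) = 1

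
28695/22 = 28695/22 = 1304.32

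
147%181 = 147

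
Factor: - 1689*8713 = - 14716257 = - 3^1*563^1*8713^1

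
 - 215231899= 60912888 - 276144787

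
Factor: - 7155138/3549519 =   -  2^1*3^(  -  1) * 457^(  -  1)*593^1*863^(  -  1 )*2011^1 = -2385046/1183173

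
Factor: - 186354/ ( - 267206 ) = 189/271 = 3^3* 7^1*271^( - 1 )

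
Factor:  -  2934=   -  2^1* 3^2 * 163^1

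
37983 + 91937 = 129920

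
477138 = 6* 79523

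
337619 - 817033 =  - 479414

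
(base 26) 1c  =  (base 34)14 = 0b100110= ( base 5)123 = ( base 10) 38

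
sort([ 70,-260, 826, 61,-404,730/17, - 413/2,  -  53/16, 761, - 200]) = [-404, -260, - 413/2,-200,-53/16,730/17,61, 70,761,826]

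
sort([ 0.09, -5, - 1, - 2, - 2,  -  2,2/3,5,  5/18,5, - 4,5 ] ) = [ - 5, - 4, - 2, - 2 , - 2, - 1, 0.09, 5/18,2/3, 5,5, 5]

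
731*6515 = 4762465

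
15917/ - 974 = -15917/974 = -16.34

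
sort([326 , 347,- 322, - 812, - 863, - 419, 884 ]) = [-863, - 812, - 419, - 322, 326,347,884 ]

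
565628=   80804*7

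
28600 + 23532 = 52132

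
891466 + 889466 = 1780932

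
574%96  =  94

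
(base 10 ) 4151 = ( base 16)1037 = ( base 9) 5622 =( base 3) 12200202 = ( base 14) 1727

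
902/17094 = 41/777 =0.05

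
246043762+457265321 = 703309083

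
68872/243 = 283+103/243 = 283.42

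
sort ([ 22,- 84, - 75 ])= [ - 84, - 75,22]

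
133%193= 133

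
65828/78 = 32914/39 = 843.95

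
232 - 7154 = - 6922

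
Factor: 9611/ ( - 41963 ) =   -  7^1*29^( - 1 )*1373^1*1447^( - 1)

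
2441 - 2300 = 141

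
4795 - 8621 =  - 3826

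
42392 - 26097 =16295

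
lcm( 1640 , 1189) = 47560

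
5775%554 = 235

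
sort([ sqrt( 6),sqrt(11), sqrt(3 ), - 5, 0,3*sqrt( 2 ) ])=[ - 5,  0, sqrt(3), sqrt ( 6),sqrt(11),3*sqrt(2 ) ] 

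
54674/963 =56+746/963  =  56.77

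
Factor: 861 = 3^1* 7^1 * 41^1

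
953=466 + 487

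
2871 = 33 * 87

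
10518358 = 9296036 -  - 1222322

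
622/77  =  622/77 =8.08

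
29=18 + 11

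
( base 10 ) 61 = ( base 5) 221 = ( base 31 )1U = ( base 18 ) 37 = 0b111101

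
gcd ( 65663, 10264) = 1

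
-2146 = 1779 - 3925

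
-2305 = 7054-9359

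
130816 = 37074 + 93742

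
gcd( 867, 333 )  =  3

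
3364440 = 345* 9752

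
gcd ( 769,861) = 1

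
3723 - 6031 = - 2308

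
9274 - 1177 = 8097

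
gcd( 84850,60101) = 1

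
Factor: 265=5^1*53^1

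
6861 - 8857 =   -  1996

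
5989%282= 67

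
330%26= 18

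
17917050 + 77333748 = 95250798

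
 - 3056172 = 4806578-7862750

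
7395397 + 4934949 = 12330346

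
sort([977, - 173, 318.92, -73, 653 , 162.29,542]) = [ - 173, - 73,  162.29,  318.92,542,653,  977 ]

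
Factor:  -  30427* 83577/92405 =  -3^1*5^(-1)*13^1*2143^1*18481^( - 1)*30427^1 = -2542997379/92405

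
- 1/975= - 1 +974/975 =- 0.00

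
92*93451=8597492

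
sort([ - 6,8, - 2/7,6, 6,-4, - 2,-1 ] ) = [ - 6,- 4,-2, - 1, - 2/7,6,6, 8 ] 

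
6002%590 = 102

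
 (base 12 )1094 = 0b11100110000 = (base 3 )2112011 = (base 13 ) ab7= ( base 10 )1840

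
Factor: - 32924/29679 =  - 2^2*3^(  -  1)*13^( - 1)*761^( - 1)*8231^1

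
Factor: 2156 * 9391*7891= 159769045436 = 2^2*7^2*11^1*13^1 * 607^1*9391^1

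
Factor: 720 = 2^4*3^2 *5^1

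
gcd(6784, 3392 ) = 3392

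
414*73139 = 30279546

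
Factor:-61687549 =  - 7^1*11^1*801137^1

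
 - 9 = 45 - 54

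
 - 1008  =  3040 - 4048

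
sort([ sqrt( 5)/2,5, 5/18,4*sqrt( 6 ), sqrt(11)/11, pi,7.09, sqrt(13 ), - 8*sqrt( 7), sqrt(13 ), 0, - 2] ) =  [ - 8 *sqrt ( 7), - 2,0, 5/18,sqrt(11)/11, sqrt( 5 )/2,  pi,sqrt( 13), sqrt( 13), 5,7.09,4 * sqrt( 6)] 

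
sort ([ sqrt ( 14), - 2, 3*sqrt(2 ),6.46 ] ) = [ - 2, sqrt( 14 ), 3 * sqrt(2), 6.46]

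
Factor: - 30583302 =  -2^1*3^1*191^1*26687^1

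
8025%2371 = 912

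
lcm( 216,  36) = 216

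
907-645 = 262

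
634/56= 317/28 = 11.32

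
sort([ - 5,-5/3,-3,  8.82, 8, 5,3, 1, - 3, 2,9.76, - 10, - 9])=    [ - 10,-9, - 5, - 3, - 3,  -  5/3, 1, 2,3,5, 8, 8.82,9.76] 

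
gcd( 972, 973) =1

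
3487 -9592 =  - 6105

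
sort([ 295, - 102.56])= [  -  102.56,295]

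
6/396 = 1/66 = 0.02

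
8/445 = 8/445 = 0.02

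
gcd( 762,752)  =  2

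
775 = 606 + 169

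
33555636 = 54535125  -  20979489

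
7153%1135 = 343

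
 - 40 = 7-47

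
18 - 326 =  - 308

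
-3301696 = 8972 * ( - 368 ) 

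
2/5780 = 1/2890 = 0.00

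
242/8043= 242/8043 = 0.03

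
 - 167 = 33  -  200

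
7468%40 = 28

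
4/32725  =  4/32725 = 0.00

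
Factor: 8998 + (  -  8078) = 2^3*5^1*23^1 = 920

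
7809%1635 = 1269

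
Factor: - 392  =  -2^3*7^2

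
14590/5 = 2918 = 2918.00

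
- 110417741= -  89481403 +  -20936338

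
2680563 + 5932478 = 8613041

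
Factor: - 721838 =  - 2^1*13^1*27763^1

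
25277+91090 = 116367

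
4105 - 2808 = 1297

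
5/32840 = 1/6568 = 0.00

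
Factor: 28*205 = 2^2*5^1*7^1*41^1 = 5740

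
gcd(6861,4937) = 1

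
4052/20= 202 + 3/5= 202.60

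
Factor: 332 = 2^2*83^1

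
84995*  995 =84570025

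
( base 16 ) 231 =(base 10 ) 561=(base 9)683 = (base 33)H0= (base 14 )2C1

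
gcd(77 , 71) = 1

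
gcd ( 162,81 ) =81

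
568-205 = 363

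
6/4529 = 6/4529= 0.00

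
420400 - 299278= 121122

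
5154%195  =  84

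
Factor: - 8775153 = -3^2*975017^1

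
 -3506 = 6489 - 9995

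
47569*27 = 1284363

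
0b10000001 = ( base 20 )69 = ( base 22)5J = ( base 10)129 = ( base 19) 6F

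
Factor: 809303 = 11^1*29^1* 43^1*59^1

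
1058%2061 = 1058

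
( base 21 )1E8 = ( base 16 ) 2e7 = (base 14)3B1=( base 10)743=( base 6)3235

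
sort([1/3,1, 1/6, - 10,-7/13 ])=[-10,-7/13,1/6,1/3, 1]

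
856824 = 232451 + 624373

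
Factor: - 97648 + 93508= - 4140 =-2^2*3^2 *5^1*23^1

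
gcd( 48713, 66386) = 1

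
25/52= 25/52=0.48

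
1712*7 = 11984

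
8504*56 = 476224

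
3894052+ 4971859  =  8865911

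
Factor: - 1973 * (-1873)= 1873^1*1973^1  =  3695429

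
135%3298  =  135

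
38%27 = 11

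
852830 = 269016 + 583814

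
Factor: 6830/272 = 2^( - 3)*5^1*  17^ (- 1)*683^1= 3415/136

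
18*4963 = 89334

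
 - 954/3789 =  - 106/421=- 0.25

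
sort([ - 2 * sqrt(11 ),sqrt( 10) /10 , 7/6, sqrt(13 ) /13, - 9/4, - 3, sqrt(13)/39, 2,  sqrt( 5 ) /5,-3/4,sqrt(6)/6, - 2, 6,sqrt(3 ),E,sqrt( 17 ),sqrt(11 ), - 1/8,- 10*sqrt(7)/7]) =[-2*sqrt( 11),  -  10*sqrt(7)/7, - 3,-9/4,-2,-3/4,-1/8,sqrt(13) /39,sqrt(13 ) /13,sqrt(10 ) /10,sqrt( 6)/6,sqrt( 5 ) /5,7/6, sqrt(3),2  ,  E, sqrt(11 ), sqrt (17 ),6 ] 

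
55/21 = 2 + 13/21 = 2.62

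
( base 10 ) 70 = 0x46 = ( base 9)77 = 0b1000110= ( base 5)240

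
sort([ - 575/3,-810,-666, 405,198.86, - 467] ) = [ - 810, - 666, - 467  , - 575/3, 198.86,405] 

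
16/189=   16/189 = 0.08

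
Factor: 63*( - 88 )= -5544 = - 2^3 * 3^2* 7^1 * 11^1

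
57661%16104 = 9349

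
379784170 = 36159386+343624784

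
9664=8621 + 1043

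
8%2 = 0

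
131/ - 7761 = -1 + 7630/7761 = - 0.02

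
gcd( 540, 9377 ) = 1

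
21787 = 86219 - 64432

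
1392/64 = 21 + 3/4= 21.75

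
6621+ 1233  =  7854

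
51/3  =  17 = 17.00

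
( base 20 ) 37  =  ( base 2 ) 1000011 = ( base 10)67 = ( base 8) 103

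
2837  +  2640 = 5477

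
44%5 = 4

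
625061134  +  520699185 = 1145760319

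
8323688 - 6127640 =2196048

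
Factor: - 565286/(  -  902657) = 2^1*7^( - 1)*37^1*7639^1*128951^(-1)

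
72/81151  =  72/81151 = 0.00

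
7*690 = 4830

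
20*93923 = 1878460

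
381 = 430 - 49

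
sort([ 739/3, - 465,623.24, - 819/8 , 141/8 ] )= [ - 465, - 819/8, 141/8, 739/3,623.24]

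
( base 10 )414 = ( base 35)BT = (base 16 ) 19e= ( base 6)1530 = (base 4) 12132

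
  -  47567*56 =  - 2663752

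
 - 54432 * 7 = - 381024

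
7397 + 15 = 7412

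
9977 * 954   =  9518058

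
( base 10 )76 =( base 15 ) 51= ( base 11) 6A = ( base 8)114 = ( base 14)56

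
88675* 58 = 5143150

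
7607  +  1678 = 9285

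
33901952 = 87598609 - 53696657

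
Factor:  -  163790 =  - 2^1 * 5^1* 11^1*1489^1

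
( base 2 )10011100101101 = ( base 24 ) h9l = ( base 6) 114233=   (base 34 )8mx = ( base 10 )10029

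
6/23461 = 6/23461 =0.00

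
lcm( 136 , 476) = 952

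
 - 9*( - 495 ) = 4455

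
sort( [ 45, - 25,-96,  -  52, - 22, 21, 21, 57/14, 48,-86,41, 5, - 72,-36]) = [ - 96,  -  86,-72, - 52,  -  36,  -  25,  -  22, 57/14,5,  21, 21,41,45,  48]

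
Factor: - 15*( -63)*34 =2^1*3^3*5^1*7^1*17^1 =32130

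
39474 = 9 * 4386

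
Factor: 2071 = 19^1*109^1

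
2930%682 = 202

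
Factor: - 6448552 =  - 2^3*11^1* 127^1*577^1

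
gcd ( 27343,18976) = 1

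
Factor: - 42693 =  - 3^1*7^1*19^1*107^1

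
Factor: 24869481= 3^1*7^1*13^1*91097^1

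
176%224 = 176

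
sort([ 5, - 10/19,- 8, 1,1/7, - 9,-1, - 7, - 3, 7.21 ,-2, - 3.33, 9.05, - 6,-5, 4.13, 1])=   [ - 9,-8,  -  7, - 6, - 5, - 3.33,-3,  -  2, - 1, - 10/19, 1/7,1, 1 , 4.13, 5,7.21, 9.05]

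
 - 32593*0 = 0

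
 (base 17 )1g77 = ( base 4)2112333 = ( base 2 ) 10010110111111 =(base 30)am3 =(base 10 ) 9663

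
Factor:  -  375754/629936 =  - 187877/314968=- 2^ ( - 3)*39371^( - 1) * 187877^1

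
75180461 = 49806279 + 25374182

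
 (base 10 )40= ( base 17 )26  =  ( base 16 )28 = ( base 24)1g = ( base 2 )101000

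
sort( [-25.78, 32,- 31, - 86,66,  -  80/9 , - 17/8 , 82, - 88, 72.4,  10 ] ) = [ - 88, - 86,-31, - 25.78, - 80/9, - 17/8, 10, 32, 66,72.4,82 ]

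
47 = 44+3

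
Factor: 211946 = 2^1*7^1*15139^1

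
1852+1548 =3400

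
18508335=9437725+9070610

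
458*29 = 13282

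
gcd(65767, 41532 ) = 1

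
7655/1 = 7655 = 7655.00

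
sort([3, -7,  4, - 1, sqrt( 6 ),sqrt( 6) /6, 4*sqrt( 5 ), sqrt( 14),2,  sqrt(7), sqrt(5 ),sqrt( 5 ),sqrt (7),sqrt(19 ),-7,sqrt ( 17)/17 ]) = [  -  7, -7, - 1,sqrt( 17)/17,sqrt( 6 ) /6,2,sqrt(5),sqrt(5),sqrt( 6), sqrt (7 ),sqrt( 7 ) , 3,sqrt(14 ),  4,sqrt( 19 ),4*sqrt( 5)] 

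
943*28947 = 27297021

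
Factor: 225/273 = 3^1*5^2 * 7^( - 1)*13^(-1) =75/91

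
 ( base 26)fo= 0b110011110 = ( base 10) 414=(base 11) 347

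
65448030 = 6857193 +58590837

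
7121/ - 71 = - 7121/71=- 100.30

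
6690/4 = 1672 + 1/2= 1672.50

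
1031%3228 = 1031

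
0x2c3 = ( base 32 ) m3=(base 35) k7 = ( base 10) 707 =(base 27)Q5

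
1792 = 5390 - 3598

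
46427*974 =45219898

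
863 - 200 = 663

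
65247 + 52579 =117826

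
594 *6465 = 3840210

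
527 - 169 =358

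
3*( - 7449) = -22347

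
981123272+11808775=992932047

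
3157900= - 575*( - 5492)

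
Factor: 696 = 2^3*3^1*29^1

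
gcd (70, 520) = 10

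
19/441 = 19/441 = 0.04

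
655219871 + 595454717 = 1250674588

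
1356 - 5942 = -4586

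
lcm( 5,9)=45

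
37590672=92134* 408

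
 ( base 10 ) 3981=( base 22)84l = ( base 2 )111110001101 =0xF8D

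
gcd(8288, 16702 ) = 14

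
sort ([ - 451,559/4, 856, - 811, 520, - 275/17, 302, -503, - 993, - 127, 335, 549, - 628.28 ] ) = [ - 993 , - 811, -628.28, - 503, - 451, - 127, - 275/17, 559/4, 302, 335,  520,549, 856]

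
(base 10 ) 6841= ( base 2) 1101010111001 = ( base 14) 26c9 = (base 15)2061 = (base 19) ii1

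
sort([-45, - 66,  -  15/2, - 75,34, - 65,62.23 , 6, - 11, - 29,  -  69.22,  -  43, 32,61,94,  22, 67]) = [ - 75, - 69.22 ,-66,-65, -45, - 43,-29,-11 ,- 15/2,6, 22  ,  32,  34, 61,  62.23,67,  94]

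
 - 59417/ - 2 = 29708 + 1/2  =  29708.50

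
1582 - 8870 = -7288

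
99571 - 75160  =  24411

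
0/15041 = 0  =  0.00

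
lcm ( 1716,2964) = 32604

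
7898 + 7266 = 15164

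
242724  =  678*358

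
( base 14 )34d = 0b1010010001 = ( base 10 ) 657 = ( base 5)10112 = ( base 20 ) 1ch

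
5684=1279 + 4405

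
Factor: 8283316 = 2^2*19^1*108991^1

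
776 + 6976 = 7752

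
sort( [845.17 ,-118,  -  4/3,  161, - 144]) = [ - 144,-118, - 4/3,161, 845.17 ]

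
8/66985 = 8/66985 = 0.00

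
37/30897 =37/30897 = 0.00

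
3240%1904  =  1336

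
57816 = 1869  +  55947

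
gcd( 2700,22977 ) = 27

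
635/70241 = 635/70241= 0.01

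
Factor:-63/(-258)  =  2^ ( - 1 )*3^1*7^1*43^ ( - 1)= 21/86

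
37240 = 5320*7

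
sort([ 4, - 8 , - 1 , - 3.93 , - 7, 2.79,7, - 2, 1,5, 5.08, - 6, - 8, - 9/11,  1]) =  [  -  8 , - 8, - 7,-6, - 3.93, - 2, - 1,-9/11,1 , 1, 2.79, 4, 5, 5.08,7]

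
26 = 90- 64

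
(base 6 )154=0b1000110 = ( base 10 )70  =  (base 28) 2e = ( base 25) 2k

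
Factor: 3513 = 3^1*1171^1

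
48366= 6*8061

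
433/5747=433/5747 = 0.08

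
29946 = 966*31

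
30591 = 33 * 927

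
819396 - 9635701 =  - 8816305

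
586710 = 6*97785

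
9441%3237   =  2967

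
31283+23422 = 54705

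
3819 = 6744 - 2925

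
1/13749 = 1/13749 = 0.00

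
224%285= 224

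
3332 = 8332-5000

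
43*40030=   1721290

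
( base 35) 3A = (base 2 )1110011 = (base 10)115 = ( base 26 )4b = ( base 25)4F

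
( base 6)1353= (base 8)545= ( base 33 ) ar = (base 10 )357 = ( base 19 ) IF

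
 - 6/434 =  - 1 + 214/217 = -0.01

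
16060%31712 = 16060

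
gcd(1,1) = 1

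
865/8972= 865/8972  =  0.10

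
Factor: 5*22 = 110 = 2^1*5^1  *11^1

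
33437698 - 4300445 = 29137253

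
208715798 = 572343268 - 363627470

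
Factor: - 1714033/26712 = - 2^( - 3) * 3^(- 2)*7^( - 1)*53^(-1)*83^1*107^1*193^1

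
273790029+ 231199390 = 504989419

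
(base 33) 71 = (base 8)350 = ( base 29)80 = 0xE8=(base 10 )232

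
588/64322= 294/32161 = 0.01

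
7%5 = 2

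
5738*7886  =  45249868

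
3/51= 1/17 = 0.06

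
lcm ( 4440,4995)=39960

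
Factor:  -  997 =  - 997^1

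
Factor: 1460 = 2^2*5^1*73^1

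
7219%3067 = 1085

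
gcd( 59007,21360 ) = 267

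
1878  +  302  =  2180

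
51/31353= 17/10451 = 0.00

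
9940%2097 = 1552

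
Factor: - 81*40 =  - 3240= -2^3*3^4*5^1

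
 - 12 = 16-28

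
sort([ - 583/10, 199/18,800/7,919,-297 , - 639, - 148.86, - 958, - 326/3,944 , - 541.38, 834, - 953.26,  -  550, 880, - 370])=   [-958, - 953.26, - 639, - 550, - 541.38, - 370, - 297 , - 148.86, - 326/3, - 583/10, 199/18, 800/7, 834, 880,919 , 944] 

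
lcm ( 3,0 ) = 0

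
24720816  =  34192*723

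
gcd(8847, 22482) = 9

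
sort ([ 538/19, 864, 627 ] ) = [ 538/19, 627, 864] 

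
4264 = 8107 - 3843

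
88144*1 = 88144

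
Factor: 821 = 821^1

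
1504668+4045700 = 5550368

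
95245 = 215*443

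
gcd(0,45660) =45660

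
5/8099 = 5/8099 = 0.00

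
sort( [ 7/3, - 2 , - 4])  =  [-4,-2, 7/3 ] 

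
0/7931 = 0 = 0.00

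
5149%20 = 9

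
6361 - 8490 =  - 2129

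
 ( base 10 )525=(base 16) 20D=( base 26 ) K5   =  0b1000001101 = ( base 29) I3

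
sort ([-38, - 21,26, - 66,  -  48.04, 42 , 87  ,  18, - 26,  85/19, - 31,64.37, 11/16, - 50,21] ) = [ - 66,-50 ,- 48.04, - 38, - 31, - 26, - 21,11/16,85/19, 18, 21,26,42,64.37,87]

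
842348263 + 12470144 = 854818407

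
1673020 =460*3637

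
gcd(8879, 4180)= 1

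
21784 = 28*778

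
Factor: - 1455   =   - 3^1*5^1*97^1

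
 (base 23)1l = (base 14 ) 32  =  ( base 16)2c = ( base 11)40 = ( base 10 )44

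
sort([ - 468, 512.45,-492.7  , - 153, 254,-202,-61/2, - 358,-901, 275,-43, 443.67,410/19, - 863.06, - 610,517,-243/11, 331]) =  [-901,-863.06, - 610, -492.7 , - 468, - 358,- 202,-153,-43 , - 61/2,-243/11 , 410/19,254,275, 331,  443.67, 512.45,517 ] 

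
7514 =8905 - 1391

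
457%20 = 17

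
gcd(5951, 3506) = 1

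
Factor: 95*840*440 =35112000  =  2^6 * 3^1*5^3*7^1*  11^1*19^1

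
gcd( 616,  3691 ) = 1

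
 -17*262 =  - 4454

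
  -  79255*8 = -634040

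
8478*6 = 50868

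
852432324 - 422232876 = 430199448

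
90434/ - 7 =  - 12920 + 6/7 = - 12919.14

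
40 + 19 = 59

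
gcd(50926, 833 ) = 1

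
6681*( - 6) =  - 40086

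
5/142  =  5/142 = 0.04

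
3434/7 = 490 + 4/7 = 490.57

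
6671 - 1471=5200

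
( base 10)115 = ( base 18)67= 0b1110011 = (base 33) 3g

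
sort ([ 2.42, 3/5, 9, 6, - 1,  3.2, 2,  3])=[ - 1  ,  3/5,2, 2.42,3,3.2,6, 9]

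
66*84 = 5544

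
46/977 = 46/977 = 0.05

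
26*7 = 182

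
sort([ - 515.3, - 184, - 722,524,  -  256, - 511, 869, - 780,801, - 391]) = [ - 780,  -  722, - 515.3,-511,-391, - 256, - 184,524,801 , 869]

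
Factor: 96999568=2^4*367^1*16519^1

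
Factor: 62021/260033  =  109^1 * 457^( - 1) =109/457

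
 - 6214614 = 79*( - 78666 )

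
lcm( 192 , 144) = 576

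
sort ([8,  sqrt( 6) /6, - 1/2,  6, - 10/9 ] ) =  [  -  10/9,-1/2 , sqrt ( 6)/6, 6,  8]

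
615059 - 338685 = 276374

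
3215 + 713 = 3928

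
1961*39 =76479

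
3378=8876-5498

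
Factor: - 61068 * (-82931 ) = 2^2*3^1*7^1*127^1*653^1*727^1 =5064430308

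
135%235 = 135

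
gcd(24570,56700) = 1890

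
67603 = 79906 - 12303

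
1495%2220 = 1495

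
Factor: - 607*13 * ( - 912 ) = 2^4*3^1*13^1*19^1*607^1=7196592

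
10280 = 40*257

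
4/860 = 1/215 = 0.00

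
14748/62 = 237 + 27/31 = 237.87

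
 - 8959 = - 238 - 8721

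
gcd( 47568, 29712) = 48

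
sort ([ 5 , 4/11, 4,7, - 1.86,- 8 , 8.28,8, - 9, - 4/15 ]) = [ - 9,-8,-1.86, - 4/15 , 4/11,4,5, 7,8, 8.28 ] 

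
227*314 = 71278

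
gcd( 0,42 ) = 42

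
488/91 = 488/91 = 5.36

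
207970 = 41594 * 5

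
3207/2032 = 3207/2032 = 1.58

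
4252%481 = 404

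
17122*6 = 102732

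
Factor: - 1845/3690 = -2^ ( - 1) =- 1/2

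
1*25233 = 25233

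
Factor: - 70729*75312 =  -2^4*3^2*523^1*70729^1 = - 5326742448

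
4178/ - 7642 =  - 1 + 1732/3821 = - 0.55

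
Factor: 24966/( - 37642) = -3^2 * 11^( - 1)*19^1*29^(-1)*59^( - 1)*73^1  =  - 12483/18821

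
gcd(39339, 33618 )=3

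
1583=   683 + 900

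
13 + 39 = 52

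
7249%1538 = 1097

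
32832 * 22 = 722304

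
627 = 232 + 395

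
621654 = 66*9419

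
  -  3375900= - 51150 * 66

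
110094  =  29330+80764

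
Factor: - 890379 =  - 3^3*7^2*673^1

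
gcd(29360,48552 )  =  8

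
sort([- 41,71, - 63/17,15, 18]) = [ - 41,- 63/17, 15,18 , 71] 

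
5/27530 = 1/5506 = 0.00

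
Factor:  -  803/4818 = -1/6  =  - 2^( - 1) * 3^( - 1)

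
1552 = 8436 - 6884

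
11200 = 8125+3075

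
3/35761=3/35761 = 0.00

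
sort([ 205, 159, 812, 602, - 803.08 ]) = [ - 803.08,  159, 205,602,812]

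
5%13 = 5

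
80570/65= 1239 + 7/13 = 1239.54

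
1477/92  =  16+5/92 = 16.05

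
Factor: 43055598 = 2^1*3^1 * 193^1*37181^1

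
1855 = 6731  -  4876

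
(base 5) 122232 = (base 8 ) 11124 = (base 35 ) 3t2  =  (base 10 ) 4692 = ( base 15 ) 15CC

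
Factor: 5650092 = 2^2*3^2 * 7^2*3203^1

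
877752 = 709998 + 167754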